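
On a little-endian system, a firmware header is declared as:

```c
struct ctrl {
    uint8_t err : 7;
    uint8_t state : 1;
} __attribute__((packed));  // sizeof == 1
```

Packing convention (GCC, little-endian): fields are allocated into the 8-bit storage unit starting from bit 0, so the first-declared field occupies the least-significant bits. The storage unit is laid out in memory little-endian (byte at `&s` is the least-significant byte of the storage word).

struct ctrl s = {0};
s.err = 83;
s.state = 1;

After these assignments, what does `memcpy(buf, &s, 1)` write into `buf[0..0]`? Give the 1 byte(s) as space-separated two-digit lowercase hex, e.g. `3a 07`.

err:7 = 83 → 0x53 << 0 → word 0x53
state:1 = 1 → 0x1 << 7 → word 0xd3
word = 0xd3 → little-endian bytes:
  [0]=0xd3

d3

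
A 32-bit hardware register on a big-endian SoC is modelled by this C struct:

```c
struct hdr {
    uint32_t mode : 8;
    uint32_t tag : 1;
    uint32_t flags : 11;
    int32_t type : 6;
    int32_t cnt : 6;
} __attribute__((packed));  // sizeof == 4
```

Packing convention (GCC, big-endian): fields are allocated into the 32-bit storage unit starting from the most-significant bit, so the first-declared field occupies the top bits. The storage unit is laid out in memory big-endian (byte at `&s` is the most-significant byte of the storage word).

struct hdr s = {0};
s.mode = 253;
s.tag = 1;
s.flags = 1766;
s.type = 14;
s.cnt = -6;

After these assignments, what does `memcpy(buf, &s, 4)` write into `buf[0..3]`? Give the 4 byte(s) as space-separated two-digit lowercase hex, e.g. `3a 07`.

mode:8 = 253 → 0xfd << 24 → word 0xfd000000
tag:1 = 1 → 0x1 << 23 → word 0xfd800000
flags:11 = 1766 → 0x6e6 << 12 → word 0xfdee6000
type:6 = 14 → 0xe << 6 → word 0xfdee6380
cnt:6 = -6 → 0x3a << 0 → word 0xfdee63ba
word = 0xfdee63ba → big-endian bytes:
  [0]=0xfd  [1]=0xee  [2]=0x63  [3]=0xba

fd ee 63 ba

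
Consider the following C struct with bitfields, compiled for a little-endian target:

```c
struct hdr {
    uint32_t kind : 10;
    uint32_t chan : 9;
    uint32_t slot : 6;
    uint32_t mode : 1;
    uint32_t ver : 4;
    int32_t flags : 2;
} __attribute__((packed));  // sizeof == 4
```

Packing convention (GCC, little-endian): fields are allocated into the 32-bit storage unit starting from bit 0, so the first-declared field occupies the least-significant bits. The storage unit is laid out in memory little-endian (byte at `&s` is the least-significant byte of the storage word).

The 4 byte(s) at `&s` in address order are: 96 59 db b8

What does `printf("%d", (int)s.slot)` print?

27

[0]=0x96 [1]=0x59 [2]=0xdb [3]=0xb8 (little-endian) → word 0xb8db5996
kind [0+:10] = (word>>0) & 0x3ff = 406
chan [10+:9] = (word>>10) & 0x1ff = 214
slot [19+:6] = (word>>19) & 0x3f = 27  ←
mode [25+:1] = (word>>25) & 0x1 = 0
ver [26+:4] = (word>>26) & 0xf = 14
flags [30+:2] = (word>>30) & 0x3 = 2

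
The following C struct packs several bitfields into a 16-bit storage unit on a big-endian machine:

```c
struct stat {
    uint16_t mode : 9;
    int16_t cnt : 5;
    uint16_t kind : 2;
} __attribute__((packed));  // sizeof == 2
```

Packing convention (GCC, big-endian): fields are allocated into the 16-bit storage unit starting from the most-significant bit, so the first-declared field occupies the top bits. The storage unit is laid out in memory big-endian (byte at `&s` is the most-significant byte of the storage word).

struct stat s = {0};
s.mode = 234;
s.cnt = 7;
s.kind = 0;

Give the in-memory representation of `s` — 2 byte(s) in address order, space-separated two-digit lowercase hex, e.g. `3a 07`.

mode:9 = 234 → 0xea << 7 → word 0x7500
cnt:5 = 7 → 0x7 << 2 → word 0x751c
kind:2 = 0 → 0x0 << 0 → word 0x751c
word = 0x751c → big-endian bytes:
  [0]=0x75  [1]=0x1c

75 1c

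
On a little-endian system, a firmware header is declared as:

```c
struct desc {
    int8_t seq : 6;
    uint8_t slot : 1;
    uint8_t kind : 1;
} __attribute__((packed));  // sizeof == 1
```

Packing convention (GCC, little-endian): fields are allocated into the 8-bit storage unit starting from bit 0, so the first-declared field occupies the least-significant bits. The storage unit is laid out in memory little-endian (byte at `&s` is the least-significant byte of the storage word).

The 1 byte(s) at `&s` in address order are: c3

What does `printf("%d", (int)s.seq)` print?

[0]=0xc3 (little-endian) → word 0xc3
seq [0+:6] = (word>>0) & 0x3f = 3  ←
slot [6+:1] = (word>>6) & 0x1 = 1
kind [7+:1] = (word>>7) & 0x1 = 1
seq signed 6b, MSB=0: value = 3

3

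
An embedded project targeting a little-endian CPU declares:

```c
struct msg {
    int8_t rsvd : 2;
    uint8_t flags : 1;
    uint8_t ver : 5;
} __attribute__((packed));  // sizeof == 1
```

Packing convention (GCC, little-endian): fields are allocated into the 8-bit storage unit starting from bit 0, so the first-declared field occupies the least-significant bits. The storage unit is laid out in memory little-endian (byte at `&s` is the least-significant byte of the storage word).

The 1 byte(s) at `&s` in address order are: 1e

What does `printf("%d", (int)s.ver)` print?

[0]=0x1e (little-endian) → word 0x1e
rsvd:2 @ bit 0 → (0x1e>>0)&0x3 = 0x2
flags:1 @ bit 2 → (0x1e>>2)&0x1 = 0x1
ver:5 @ bit 3 → (0x1e>>3)&0x1f = 0x3  ←

3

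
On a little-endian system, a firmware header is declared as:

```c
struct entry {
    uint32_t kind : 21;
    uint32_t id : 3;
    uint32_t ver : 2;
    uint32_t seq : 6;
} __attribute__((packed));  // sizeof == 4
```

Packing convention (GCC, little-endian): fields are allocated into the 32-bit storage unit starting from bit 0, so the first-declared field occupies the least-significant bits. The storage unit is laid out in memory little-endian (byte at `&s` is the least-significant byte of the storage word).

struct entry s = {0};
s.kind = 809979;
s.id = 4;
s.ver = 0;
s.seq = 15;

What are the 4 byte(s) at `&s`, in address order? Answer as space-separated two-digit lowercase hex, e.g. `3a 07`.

fb 5b 8c 3c

kind:21 = 809979 → 0xc5bfb << 0 → word 0x000c5bfb
id:3 = 4 → 0x4 << 21 → word 0x008c5bfb
ver:2 = 0 → 0x0 << 24 → word 0x008c5bfb
seq:6 = 15 → 0xf << 26 → word 0x3c8c5bfb
word = 0x3c8c5bfb → little-endian bytes:
  [0]=0xfb  [1]=0x5b  [2]=0x8c  [3]=0x3c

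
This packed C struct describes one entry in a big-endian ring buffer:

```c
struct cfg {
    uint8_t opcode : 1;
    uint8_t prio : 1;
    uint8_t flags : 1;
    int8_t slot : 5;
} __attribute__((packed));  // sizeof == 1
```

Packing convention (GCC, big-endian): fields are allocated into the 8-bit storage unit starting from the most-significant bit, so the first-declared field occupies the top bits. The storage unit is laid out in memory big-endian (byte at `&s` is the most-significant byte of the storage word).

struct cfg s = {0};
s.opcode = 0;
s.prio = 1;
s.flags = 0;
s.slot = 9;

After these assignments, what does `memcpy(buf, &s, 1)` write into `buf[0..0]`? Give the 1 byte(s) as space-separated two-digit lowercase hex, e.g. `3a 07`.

49

[7+:1] opcode=0 & 0x1 = 0x0; word=0x00
[6+:1] prio=1 & 0x1 = 0x1; word=0x40
[5+:1] flags=0 & 0x1 = 0x0; word=0x40
[0+:5] slot=9 & 0x1f = 0x9; word=0x49
word = 0x49 → big-endian bytes:
  [0]=0x49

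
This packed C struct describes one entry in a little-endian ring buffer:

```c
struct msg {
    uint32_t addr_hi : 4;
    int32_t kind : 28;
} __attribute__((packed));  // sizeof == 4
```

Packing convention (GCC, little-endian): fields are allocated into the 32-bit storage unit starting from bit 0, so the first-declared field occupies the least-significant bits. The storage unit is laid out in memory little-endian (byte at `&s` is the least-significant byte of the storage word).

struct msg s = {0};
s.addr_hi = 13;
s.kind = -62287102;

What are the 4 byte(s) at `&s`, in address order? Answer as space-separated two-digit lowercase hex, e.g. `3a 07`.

[0+:4] addr_hi=13 & 0xf = 0xd; word=0x0000000d
[4+:28] kind=-62287102 & 0xfffffff = 0xc499302; word=0xc499302d
word = 0xc499302d → little-endian bytes:
  [0]=0x2d  [1]=0x30  [2]=0x99  [3]=0xc4

2d 30 99 c4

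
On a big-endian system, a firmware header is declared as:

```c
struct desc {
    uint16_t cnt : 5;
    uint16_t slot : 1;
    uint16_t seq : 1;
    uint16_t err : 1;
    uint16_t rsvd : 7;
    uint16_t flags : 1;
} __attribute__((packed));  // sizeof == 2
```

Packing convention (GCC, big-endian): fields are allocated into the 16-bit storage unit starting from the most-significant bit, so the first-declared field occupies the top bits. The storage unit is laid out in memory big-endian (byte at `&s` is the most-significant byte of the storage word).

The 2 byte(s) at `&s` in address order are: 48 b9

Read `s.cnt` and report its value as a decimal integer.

9

[0]=0x48 [1]=0xb9 (big-endian) → word 0x48b9
cnt:5 @ bit 11 → (0x48b9>>11)&0x1f = 0x9  ←
slot:1 @ bit 10 → (0x48b9>>10)&0x1 = 0x0
seq:1 @ bit 9 → (0x48b9>>9)&0x1 = 0x0
err:1 @ bit 8 → (0x48b9>>8)&0x1 = 0x0
rsvd:7 @ bit 1 → (0x48b9>>1)&0x7f = 0x5c
flags:1 @ bit 0 → (0x48b9>>0)&0x1 = 0x1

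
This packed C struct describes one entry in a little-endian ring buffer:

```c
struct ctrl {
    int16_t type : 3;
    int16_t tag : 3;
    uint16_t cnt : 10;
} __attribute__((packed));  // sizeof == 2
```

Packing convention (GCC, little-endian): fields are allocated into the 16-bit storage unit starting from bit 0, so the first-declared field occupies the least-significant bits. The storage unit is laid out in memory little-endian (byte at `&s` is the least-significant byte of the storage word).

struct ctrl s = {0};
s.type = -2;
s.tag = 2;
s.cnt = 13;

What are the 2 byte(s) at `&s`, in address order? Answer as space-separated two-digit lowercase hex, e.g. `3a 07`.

56 03

type (3b) val=-2 bits=0x6 at bit 0: 0x0006
tag (3b) val=2 bits=0x2 at bit 3: 0x0016
cnt (10b) val=13 bits=0xd at bit 6: 0x0356
word = 0x0356 → little-endian bytes:
  [0]=0x56  [1]=0x03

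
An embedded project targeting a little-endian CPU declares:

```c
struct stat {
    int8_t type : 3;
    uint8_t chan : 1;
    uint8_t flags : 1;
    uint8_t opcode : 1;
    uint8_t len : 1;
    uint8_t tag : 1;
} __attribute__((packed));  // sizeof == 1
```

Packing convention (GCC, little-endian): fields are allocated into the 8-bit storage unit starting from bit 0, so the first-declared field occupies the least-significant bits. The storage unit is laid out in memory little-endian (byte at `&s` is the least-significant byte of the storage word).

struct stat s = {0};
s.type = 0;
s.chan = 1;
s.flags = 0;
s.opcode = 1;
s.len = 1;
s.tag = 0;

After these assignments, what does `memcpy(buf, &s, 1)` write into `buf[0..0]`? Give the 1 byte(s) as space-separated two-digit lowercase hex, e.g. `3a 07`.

type (3b) val=0 bits=0x0 at bit 0: 0x00
chan (1b) val=1 bits=0x1 at bit 3: 0x08
flags (1b) val=0 bits=0x0 at bit 4: 0x08
opcode (1b) val=1 bits=0x1 at bit 5: 0x28
len (1b) val=1 bits=0x1 at bit 6: 0x68
tag (1b) val=0 bits=0x0 at bit 7: 0x68
word = 0x68 → little-endian bytes:
  [0]=0x68

68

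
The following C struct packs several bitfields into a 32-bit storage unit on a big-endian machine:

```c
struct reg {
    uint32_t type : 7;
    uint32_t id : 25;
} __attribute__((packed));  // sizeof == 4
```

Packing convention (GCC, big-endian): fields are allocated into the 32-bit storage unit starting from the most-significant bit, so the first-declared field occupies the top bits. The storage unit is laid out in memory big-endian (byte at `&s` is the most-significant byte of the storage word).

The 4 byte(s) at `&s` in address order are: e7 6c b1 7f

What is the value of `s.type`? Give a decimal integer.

115

[0]=0xe7 [1]=0x6c [2]=0xb1 [3]=0x7f (big-endian) → word 0xe76cb17f
type:7 @ bit 25 → (0xe76cb17f>>25)&0x7f = 0x73  ←
id:25 @ bit 0 → (0xe76cb17f>>0)&0x1ffffff = 0x16cb17f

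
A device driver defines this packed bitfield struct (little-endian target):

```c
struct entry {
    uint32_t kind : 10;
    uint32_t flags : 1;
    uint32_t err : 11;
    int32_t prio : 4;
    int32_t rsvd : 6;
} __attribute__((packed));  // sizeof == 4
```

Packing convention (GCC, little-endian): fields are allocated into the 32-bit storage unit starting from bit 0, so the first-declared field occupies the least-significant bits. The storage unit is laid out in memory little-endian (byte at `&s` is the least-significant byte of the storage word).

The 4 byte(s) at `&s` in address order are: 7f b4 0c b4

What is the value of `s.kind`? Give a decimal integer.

[0]=0x7f [1]=0xb4 [2]=0x0c [3]=0xb4 (little-endian) → word 0xb40cb47f
kind:10 @ bit 0 → (0xb40cb47f>>0)&0x3ff = 0x7f  ←
flags:1 @ bit 10 → (0xb40cb47f>>10)&0x1 = 0x1
err:11 @ bit 11 → (0xb40cb47f>>11)&0x7ff = 0x196
prio:4 @ bit 22 → (0xb40cb47f>>22)&0xf = 0x0
rsvd:6 @ bit 26 → (0xb40cb47f>>26)&0x3f = 0x2d

127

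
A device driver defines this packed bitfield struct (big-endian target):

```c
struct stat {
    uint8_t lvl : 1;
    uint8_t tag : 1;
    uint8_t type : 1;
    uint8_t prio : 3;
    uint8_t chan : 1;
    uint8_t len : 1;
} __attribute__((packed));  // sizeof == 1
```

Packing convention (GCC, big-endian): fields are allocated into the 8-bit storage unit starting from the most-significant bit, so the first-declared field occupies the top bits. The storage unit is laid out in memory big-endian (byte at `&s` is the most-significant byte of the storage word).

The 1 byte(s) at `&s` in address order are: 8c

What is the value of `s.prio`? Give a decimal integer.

[0]=0x8c (big-endian) → word 0x8c
lvl [7+:1] = (word>>7) & 0x1 = 1
tag [6+:1] = (word>>6) & 0x1 = 0
type [5+:1] = (word>>5) & 0x1 = 0
prio [2+:3] = (word>>2) & 0x7 = 3  ←
chan [1+:1] = (word>>1) & 0x1 = 0
len [0+:1] = (word>>0) & 0x1 = 0

3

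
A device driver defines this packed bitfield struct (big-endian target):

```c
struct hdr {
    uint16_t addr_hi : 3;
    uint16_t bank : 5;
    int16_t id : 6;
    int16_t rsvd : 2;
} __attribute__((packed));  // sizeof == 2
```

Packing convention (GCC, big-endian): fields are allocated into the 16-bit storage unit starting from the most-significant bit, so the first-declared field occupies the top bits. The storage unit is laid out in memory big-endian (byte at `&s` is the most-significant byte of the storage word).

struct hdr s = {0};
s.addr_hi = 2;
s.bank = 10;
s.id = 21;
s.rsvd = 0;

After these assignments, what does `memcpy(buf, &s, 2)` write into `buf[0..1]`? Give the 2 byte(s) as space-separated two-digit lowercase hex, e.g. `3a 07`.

addr_hi (3b) val=2 bits=0x2 at bit 13: 0x4000
bank (5b) val=10 bits=0xa at bit 8: 0x4a00
id (6b) val=21 bits=0x15 at bit 2: 0x4a54
rsvd (2b) val=0 bits=0x0 at bit 0: 0x4a54
word = 0x4a54 → big-endian bytes:
  [0]=0x4a  [1]=0x54

4a 54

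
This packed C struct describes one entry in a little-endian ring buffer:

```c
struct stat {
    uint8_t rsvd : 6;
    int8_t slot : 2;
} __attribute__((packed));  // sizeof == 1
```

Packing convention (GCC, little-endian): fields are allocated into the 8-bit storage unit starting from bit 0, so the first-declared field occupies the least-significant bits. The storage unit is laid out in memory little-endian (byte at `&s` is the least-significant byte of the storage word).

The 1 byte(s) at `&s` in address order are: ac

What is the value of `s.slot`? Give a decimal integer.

[0]=0xac (little-endian) → word 0xac
rsvd [0+:6] = (word>>0) & 0x3f = 44
slot [6+:2] = (word>>6) & 0x3 = 2  ←
slot signed 2b, MSB=1: 2 - 4 = -2

-2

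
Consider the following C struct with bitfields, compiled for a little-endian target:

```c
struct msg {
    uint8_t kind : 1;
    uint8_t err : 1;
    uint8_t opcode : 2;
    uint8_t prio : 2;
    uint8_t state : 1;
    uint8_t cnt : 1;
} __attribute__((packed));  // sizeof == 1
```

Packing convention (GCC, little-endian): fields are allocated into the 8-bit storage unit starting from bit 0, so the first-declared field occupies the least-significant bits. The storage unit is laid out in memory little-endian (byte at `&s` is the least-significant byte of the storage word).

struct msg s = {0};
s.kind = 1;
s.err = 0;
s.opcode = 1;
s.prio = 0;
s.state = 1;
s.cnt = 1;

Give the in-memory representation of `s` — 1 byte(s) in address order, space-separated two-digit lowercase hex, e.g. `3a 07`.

kind:1 = 1 → 0x1 << 0 → word 0x01
err:1 = 0 → 0x0 << 1 → word 0x01
opcode:2 = 1 → 0x1 << 2 → word 0x05
prio:2 = 0 → 0x0 << 4 → word 0x05
state:1 = 1 → 0x1 << 6 → word 0x45
cnt:1 = 1 → 0x1 << 7 → word 0xc5
word = 0xc5 → little-endian bytes:
  [0]=0xc5

c5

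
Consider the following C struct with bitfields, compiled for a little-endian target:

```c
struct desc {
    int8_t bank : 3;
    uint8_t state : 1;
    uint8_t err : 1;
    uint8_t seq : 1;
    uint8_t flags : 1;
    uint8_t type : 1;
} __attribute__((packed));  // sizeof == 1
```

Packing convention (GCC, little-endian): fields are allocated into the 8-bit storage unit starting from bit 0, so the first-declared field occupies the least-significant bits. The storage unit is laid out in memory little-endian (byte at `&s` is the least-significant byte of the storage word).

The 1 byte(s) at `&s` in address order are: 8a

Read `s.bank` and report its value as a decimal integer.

[0]=0x8a (little-endian) → word 0x8a
bank:3 @ bit 0 → (0x8a>>0)&0x7 = 0x2  ←
state:1 @ bit 3 → (0x8a>>3)&0x1 = 0x1
err:1 @ bit 4 → (0x8a>>4)&0x1 = 0x0
seq:1 @ bit 5 → (0x8a>>5)&0x1 = 0x0
flags:1 @ bit 6 → (0x8a>>6)&0x1 = 0x0
type:1 @ bit 7 → (0x8a>>7)&0x1 = 0x1
bank signed 3b, MSB=0: value = 2

2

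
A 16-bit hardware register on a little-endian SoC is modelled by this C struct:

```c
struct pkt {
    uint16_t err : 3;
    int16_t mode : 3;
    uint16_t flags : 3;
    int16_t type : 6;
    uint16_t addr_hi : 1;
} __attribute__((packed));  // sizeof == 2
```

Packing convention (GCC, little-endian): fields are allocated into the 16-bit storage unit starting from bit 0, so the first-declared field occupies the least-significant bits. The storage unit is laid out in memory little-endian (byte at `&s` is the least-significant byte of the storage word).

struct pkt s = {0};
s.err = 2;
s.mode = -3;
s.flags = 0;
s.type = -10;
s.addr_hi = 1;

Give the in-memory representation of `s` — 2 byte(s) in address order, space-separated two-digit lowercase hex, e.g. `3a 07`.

err:3 = 2 → 0x2 << 0 → word 0x0002
mode:3 = -3 → 0x5 << 3 → word 0x002a
flags:3 = 0 → 0x0 << 6 → word 0x002a
type:6 = -10 → 0x36 << 9 → word 0x6c2a
addr_hi:1 = 1 → 0x1 << 15 → word 0xec2a
word = 0xec2a → little-endian bytes:
  [0]=0x2a  [1]=0xec

2a ec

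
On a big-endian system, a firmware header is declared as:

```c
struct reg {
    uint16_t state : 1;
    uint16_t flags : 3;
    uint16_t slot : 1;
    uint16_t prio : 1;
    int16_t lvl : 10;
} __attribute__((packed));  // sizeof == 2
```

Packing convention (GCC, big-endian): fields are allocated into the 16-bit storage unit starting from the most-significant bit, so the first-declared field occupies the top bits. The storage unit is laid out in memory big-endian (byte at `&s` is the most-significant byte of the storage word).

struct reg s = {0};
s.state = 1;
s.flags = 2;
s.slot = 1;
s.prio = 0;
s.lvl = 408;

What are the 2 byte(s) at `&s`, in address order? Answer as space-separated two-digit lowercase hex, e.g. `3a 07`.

state:1 = 1 → 0x1 << 15 → word 0x8000
flags:3 = 2 → 0x2 << 12 → word 0xa000
slot:1 = 1 → 0x1 << 11 → word 0xa800
prio:1 = 0 → 0x0 << 10 → word 0xa800
lvl:10 = 408 → 0x198 << 0 → word 0xa998
word = 0xa998 → big-endian bytes:
  [0]=0xa9  [1]=0x98

a9 98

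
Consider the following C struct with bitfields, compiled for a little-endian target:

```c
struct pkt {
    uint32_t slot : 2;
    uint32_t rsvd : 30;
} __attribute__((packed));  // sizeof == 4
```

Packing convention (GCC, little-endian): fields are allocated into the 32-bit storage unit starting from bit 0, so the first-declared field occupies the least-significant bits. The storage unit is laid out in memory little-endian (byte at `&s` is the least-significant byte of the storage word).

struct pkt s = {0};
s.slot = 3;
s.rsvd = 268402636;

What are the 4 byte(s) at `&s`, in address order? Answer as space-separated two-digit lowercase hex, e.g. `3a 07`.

[0+:2] slot=3 & 0x3 = 0x3; word=0x00000003
[2+:30] rsvd=268402636 & 0x3fffffff = 0xfff7fcc; word=0x3ffdff33
word = 0x3ffdff33 → little-endian bytes:
  [0]=0x33  [1]=0xff  [2]=0xfd  [3]=0x3f

33 ff fd 3f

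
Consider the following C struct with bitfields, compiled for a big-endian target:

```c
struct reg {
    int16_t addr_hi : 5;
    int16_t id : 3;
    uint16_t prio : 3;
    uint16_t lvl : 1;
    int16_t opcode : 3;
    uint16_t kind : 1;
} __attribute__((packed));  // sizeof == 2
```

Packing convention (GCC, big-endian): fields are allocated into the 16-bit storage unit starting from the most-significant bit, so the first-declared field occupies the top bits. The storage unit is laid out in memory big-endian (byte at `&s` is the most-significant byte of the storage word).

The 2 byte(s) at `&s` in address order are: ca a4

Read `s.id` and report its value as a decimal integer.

[0]=0xca [1]=0xa4 (big-endian) → word 0xcaa4
addr_hi:5 @ bit 11 → (0xcaa4>>11)&0x1f = 0x19
id:3 @ bit 8 → (0xcaa4>>8)&0x7 = 0x2  ←
prio:3 @ bit 5 → (0xcaa4>>5)&0x7 = 0x5
lvl:1 @ bit 4 → (0xcaa4>>4)&0x1 = 0x0
opcode:3 @ bit 1 → (0xcaa4>>1)&0x7 = 0x2
kind:1 @ bit 0 → (0xcaa4>>0)&0x1 = 0x0
id signed 3b, MSB=0: value = 2

2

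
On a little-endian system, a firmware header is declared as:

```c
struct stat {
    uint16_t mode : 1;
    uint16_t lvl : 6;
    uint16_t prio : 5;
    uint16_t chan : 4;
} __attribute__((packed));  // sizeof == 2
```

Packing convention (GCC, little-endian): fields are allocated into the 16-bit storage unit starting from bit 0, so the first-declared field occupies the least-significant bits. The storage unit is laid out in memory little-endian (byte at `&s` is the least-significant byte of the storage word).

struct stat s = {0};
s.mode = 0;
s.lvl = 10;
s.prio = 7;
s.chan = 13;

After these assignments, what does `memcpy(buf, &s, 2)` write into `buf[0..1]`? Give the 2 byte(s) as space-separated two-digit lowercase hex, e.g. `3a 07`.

mode:1 = 0 → 0x0 << 0 → word 0x0000
lvl:6 = 10 → 0xa << 1 → word 0x0014
prio:5 = 7 → 0x7 << 7 → word 0x0394
chan:4 = 13 → 0xd << 12 → word 0xd394
word = 0xd394 → little-endian bytes:
  [0]=0x94  [1]=0xd3

94 d3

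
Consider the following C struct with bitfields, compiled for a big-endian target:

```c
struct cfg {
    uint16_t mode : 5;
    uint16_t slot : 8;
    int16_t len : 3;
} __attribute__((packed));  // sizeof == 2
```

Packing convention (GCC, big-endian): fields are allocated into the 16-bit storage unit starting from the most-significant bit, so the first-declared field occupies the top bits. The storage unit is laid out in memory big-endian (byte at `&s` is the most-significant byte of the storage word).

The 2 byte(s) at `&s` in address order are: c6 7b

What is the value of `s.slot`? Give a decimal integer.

207

[0]=0xc6 [1]=0x7b (big-endian) → word 0xc67b
mode [11+:5] = (word>>11) & 0x1f = 24
slot [3+:8] = (word>>3) & 0xff = 207  ←
len [0+:3] = (word>>0) & 0x7 = 3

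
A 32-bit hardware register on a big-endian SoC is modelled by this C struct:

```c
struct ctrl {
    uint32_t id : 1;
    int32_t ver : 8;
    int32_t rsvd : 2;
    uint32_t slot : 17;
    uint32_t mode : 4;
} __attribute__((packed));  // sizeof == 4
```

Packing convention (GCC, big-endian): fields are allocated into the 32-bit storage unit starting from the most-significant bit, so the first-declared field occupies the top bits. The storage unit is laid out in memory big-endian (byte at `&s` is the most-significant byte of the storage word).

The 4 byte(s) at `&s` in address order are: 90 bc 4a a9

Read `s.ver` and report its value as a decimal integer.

[0]=0x90 [1]=0xbc [2]=0x4a [3]=0xa9 (big-endian) → word 0x90bc4aa9
id:1 @ bit 31 → (0x90bc4aa9>>31)&0x1 = 0x1
ver:8 @ bit 23 → (0x90bc4aa9>>23)&0xff = 0x21  ←
rsvd:2 @ bit 21 → (0x90bc4aa9>>21)&0x3 = 0x1
slot:17 @ bit 4 → (0x90bc4aa9>>4)&0x1ffff = 0x1c4aa
mode:4 @ bit 0 → (0x90bc4aa9>>0)&0xf = 0x9
ver signed 8b, MSB=0: value = 33

33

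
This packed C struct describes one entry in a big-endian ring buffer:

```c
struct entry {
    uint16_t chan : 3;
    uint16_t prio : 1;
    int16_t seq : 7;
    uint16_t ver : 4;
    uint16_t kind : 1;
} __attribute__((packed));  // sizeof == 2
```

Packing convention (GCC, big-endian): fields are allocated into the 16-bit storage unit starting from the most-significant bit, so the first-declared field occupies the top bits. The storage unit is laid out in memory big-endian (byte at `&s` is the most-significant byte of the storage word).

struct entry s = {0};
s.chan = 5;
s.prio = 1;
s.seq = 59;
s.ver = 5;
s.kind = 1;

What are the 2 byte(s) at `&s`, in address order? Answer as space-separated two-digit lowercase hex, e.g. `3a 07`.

chan (3b) val=5 bits=0x5 at bit 13: 0xa000
prio (1b) val=1 bits=0x1 at bit 12: 0xb000
seq (7b) val=59 bits=0x3b at bit 5: 0xb760
ver (4b) val=5 bits=0x5 at bit 1: 0xb76a
kind (1b) val=1 bits=0x1 at bit 0: 0xb76b
word = 0xb76b → big-endian bytes:
  [0]=0xb7  [1]=0x6b

b7 6b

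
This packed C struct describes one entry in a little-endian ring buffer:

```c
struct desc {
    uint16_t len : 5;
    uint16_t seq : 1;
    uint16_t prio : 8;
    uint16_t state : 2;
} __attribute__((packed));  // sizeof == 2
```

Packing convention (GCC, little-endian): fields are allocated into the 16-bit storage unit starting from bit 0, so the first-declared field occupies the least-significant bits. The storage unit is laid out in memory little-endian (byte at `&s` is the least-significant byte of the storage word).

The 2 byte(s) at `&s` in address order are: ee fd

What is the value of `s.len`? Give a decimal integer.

14

[0]=0xee [1]=0xfd (little-endian) → word 0xfdee
len:5 @ bit 0 → (0xfdee>>0)&0x1f = 0xe  ←
seq:1 @ bit 5 → (0xfdee>>5)&0x1 = 0x1
prio:8 @ bit 6 → (0xfdee>>6)&0xff = 0xf7
state:2 @ bit 14 → (0xfdee>>14)&0x3 = 0x3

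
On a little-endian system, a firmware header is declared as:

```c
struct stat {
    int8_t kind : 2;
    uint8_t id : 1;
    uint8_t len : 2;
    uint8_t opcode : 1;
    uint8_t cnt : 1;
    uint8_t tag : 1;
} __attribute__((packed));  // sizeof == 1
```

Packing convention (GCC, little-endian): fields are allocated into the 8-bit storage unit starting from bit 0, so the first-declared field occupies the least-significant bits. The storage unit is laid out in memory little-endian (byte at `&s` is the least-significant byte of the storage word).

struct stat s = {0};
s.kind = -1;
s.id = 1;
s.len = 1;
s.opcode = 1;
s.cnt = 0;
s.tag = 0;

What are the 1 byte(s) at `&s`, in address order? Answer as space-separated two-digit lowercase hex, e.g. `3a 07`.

2f

kind:2 = -1 → 0x3 << 0 → word 0x03
id:1 = 1 → 0x1 << 2 → word 0x07
len:2 = 1 → 0x1 << 3 → word 0x0f
opcode:1 = 1 → 0x1 << 5 → word 0x2f
cnt:1 = 0 → 0x0 << 6 → word 0x2f
tag:1 = 0 → 0x0 << 7 → word 0x2f
word = 0x2f → little-endian bytes:
  [0]=0x2f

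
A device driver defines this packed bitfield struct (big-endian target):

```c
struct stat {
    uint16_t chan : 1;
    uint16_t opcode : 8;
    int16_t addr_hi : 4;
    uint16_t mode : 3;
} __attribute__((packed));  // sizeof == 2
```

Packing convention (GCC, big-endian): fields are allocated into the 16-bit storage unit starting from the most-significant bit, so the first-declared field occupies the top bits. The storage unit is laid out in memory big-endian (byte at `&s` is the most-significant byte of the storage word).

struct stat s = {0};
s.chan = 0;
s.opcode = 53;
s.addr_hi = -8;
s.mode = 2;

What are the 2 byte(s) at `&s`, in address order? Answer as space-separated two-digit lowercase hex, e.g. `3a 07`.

1a c2

chan (1b) val=0 bits=0x0 at bit 15: 0x0000
opcode (8b) val=53 bits=0x35 at bit 7: 0x1a80
addr_hi (4b) val=-8 bits=0x8 at bit 3: 0x1ac0
mode (3b) val=2 bits=0x2 at bit 0: 0x1ac2
word = 0x1ac2 → big-endian bytes:
  [0]=0x1a  [1]=0xc2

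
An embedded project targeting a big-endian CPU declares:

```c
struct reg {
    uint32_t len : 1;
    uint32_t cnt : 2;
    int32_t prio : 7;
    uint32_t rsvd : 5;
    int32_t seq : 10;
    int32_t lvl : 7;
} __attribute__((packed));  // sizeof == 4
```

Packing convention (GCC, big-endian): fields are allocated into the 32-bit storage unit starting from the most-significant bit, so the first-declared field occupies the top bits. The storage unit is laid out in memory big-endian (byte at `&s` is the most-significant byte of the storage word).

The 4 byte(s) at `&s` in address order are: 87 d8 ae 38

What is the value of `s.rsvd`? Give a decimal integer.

[0]=0x87 [1]=0xd8 [2]=0xae [3]=0x38 (big-endian) → word 0x87d8ae38
len [31+:1] = (word>>31) & 0x1 = 1
cnt [29+:2] = (word>>29) & 0x3 = 0
prio [22+:7] = (word>>22) & 0x7f = 31
rsvd [17+:5] = (word>>17) & 0x1f = 12  ←
seq [7+:10] = (word>>7) & 0x3ff = 348
lvl [0+:7] = (word>>0) & 0x7f = 56

12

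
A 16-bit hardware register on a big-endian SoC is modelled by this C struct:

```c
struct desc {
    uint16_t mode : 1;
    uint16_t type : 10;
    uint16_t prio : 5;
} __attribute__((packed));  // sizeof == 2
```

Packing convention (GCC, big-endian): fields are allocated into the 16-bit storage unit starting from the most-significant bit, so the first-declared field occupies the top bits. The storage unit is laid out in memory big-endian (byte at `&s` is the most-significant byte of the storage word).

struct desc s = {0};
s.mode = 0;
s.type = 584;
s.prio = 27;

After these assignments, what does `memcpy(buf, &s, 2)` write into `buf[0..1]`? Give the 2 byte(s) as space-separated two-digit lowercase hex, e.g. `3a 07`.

49 1b

mode (1b) val=0 bits=0x0 at bit 15: 0x0000
type (10b) val=584 bits=0x248 at bit 5: 0x4900
prio (5b) val=27 bits=0x1b at bit 0: 0x491b
word = 0x491b → big-endian bytes:
  [0]=0x49  [1]=0x1b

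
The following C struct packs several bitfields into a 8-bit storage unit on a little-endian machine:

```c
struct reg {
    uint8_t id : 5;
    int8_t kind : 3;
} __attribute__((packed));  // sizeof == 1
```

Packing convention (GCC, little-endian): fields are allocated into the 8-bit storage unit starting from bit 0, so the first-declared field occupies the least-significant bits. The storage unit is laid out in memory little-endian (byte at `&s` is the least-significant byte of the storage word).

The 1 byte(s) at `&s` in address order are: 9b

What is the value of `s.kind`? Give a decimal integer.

[0]=0x9b (little-endian) → word 0x9b
id:5 @ bit 0 → (0x9b>>0)&0x1f = 0x1b
kind:3 @ bit 5 → (0x9b>>5)&0x7 = 0x4  ←
kind signed 3b, MSB=1: 4 - 8 = -4

-4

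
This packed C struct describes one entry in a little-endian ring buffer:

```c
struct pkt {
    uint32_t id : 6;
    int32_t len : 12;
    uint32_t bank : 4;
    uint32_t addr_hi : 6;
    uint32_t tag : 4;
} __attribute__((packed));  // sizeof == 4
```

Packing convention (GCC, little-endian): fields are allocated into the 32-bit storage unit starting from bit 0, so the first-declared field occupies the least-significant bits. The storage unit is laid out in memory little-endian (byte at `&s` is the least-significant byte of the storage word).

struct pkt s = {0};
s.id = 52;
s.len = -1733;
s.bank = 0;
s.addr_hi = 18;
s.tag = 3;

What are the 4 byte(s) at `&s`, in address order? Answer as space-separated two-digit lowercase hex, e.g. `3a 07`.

[0+:6] id=52 & 0x3f = 0x34; word=0x00000034
[6+:12] len=-1733 & 0xfff = 0x93b; word=0x00024ef4
[18+:4] bank=0 & 0xf = 0x0; word=0x00024ef4
[22+:6] addr_hi=18 & 0x3f = 0x12; word=0x04824ef4
[28+:4] tag=3 & 0xf = 0x3; word=0x34824ef4
word = 0x34824ef4 → little-endian bytes:
  [0]=0xf4  [1]=0x4e  [2]=0x82  [3]=0x34

f4 4e 82 34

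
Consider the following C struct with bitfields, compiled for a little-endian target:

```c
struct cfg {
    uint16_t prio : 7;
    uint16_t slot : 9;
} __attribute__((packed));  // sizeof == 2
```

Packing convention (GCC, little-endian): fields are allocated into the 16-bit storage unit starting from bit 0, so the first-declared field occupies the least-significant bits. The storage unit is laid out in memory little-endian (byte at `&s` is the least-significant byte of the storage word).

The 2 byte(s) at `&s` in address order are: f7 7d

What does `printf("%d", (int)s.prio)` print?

119

[0]=0xf7 [1]=0x7d (little-endian) → word 0x7df7
prio [0+:7] = (word>>0) & 0x7f = 119  ←
slot [7+:9] = (word>>7) & 0x1ff = 251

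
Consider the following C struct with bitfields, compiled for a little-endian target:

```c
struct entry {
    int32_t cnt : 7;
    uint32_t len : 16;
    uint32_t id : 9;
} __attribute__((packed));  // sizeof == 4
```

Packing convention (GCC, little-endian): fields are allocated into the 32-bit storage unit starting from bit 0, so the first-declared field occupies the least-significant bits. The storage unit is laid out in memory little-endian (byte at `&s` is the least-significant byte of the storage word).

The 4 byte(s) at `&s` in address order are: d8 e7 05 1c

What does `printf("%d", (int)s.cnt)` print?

-40

[0]=0xd8 [1]=0xe7 [2]=0x05 [3]=0x1c (little-endian) → word 0x1c05e7d8
cnt [0+:7] = (word>>0) & 0x7f = 88  ←
len [7+:16] = (word>>7) & 0xffff = 3023
id [23+:9] = (word>>23) & 0x1ff = 56
cnt signed 7b, MSB=1: 88 - 128 = -40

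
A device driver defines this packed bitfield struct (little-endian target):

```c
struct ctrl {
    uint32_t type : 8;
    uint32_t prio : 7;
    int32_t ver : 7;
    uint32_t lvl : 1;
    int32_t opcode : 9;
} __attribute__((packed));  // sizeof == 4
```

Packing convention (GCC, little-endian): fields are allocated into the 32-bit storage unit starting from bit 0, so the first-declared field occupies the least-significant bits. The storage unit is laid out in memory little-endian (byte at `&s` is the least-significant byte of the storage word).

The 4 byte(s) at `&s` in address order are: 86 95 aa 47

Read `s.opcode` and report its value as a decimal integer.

143

[0]=0x86 [1]=0x95 [2]=0xaa [3]=0x47 (little-endian) → word 0x47aa9586
type:8 @ bit 0 → (0x47aa9586>>0)&0xff = 0x86
prio:7 @ bit 8 → (0x47aa9586>>8)&0x7f = 0x15
ver:7 @ bit 15 → (0x47aa9586>>15)&0x7f = 0x55
lvl:1 @ bit 22 → (0x47aa9586>>22)&0x1 = 0x0
opcode:9 @ bit 23 → (0x47aa9586>>23)&0x1ff = 0x8f  ←
opcode signed 9b, MSB=0: value = 143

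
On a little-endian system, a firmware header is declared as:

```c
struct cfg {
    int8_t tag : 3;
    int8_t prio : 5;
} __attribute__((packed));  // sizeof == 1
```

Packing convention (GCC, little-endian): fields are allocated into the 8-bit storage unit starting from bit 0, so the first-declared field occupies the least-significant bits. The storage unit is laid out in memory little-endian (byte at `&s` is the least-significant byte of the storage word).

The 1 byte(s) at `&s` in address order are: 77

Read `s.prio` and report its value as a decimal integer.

14

[0]=0x77 (little-endian) → word 0x77
tag:3 @ bit 0 → (0x77>>0)&0x7 = 0x7
prio:5 @ bit 3 → (0x77>>3)&0x1f = 0xe  ←
prio signed 5b, MSB=0: value = 14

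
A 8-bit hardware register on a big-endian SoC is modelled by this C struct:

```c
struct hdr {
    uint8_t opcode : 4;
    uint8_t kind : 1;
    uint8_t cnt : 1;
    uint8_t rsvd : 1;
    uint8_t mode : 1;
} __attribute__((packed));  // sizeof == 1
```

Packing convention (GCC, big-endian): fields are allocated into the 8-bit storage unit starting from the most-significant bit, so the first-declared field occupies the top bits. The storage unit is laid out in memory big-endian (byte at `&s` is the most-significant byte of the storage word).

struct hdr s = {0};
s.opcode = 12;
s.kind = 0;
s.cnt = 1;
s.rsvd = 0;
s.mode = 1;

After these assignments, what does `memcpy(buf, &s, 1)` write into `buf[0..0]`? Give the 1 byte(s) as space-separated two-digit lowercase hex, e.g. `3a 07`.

opcode:4 = 12 → 0xc << 4 → word 0xc0
kind:1 = 0 → 0x0 << 3 → word 0xc0
cnt:1 = 1 → 0x1 << 2 → word 0xc4
rsvd:1 = 0 → 0x0 << 1 → word 0xc4
mode:1 = 1 → 0x1 << 0 → word 0xc5
word = 0xc5 → big-endian bytes:
  [0]=0xc5

c5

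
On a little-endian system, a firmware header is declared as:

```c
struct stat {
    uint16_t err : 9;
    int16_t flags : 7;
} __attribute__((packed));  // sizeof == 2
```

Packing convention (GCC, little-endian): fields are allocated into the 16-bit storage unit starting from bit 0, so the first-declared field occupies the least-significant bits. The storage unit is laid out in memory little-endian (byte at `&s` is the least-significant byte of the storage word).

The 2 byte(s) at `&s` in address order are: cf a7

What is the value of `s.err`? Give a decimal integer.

[0]=0xcf [1]=0xa7 (little-endian) → word 0xa7cf
err:9 @ bit 0 → (0xa7cf>>0)&0x1ff = 0x1cf  ←
flags:7 @ bit 9 → (0xa7cf>>9)&0x7f = 0x53

463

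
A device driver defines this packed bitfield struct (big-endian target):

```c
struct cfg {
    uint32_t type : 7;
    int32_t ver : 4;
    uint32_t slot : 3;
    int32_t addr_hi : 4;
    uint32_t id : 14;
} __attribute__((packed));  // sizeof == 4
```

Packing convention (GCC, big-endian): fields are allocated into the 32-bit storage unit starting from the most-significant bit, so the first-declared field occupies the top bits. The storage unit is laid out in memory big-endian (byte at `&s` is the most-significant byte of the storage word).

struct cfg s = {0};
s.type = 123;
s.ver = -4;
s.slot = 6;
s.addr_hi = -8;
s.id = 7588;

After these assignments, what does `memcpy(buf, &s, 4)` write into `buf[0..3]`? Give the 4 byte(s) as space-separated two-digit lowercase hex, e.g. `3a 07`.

type:7 = 123 → 0x7b << 25 → word 0xf6000000
ver:4 = -4 → 0xc << 21 → word 0xf7800000
slot:3 = 6 → 0x6 << 18 → word 0xf7980000
addr_hi:4 = -8 → 0x8 << 14 → word 0xf79a0000
id:14 = 7588 → 0x1da4 << 0 → word 0xf79a1da4
word = 0xf79a1da4 → big-endian bytes:
  [0]=0xf7  [1]=0x9a  [2]=0x1d  [3]=0xa4

f7 9a 1d a4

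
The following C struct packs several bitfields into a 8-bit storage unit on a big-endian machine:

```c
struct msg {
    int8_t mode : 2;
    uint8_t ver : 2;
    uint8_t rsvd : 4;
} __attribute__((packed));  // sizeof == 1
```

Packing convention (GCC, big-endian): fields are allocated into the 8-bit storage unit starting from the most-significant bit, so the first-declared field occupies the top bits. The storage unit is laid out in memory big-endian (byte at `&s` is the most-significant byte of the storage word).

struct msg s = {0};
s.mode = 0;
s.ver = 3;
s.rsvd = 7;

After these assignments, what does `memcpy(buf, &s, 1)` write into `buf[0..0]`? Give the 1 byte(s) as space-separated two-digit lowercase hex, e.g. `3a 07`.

37

mode:2 = 0 → 0x0 << 6 → word 0x00
ver:2 = 3 → 0x3 << 4 → word 0x30
rsvd:4 = 7 → 0x7 << 0 → word 0x37
word = 0x37 → big-endian bytes:
  [0]=0x37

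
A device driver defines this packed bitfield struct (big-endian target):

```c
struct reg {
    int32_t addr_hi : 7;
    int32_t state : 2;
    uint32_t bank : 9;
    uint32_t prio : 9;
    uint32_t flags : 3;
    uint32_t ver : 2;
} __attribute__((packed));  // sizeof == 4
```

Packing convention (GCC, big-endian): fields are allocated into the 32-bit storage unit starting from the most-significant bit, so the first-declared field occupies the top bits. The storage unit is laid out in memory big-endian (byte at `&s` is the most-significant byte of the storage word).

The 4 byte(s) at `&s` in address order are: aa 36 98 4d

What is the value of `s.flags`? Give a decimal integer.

3

[0]=0xaa [1]=0x36 [2]=0x98 [3]=0x4d (big-endian) → word 0xaa36984d
addr_hi:7 @ bit 25 → (0xaa36984d>>25)&0x7f = 0x55
state:2 @ bit 23 → (0xaa36984d>>23)&0x3 = 0x0
bank:9 @ bit 14 → (0xaa36984d>>14)&0x1ff = 0xda
prio:9 @ bit 5 → (0xaa36984d>>5)&0x1ff = 0xc2
flags:3 @ bit 2 → (0xaa36984d>>2)&0x7 = 0x3  ←
ver:2 @ bit 0 → (0xaa36984d>>0)&0x3 = 0x1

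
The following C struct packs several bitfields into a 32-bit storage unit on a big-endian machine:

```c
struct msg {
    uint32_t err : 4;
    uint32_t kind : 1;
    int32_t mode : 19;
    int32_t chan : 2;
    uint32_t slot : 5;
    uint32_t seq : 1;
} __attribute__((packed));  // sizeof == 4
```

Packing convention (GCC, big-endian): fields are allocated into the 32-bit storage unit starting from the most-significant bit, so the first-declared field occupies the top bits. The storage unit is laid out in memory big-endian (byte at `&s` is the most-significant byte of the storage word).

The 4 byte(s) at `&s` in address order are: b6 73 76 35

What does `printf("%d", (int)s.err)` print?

11

[0]=0xb6 [1]=0x73 [2]=0x76 [3]=0x35 (big-endian) → word 0xb6737635
err [28+:4] = (word>>28) & 0xf = 11  ←
kind [27+:1] = (word>>27) & 0x1 = 0
mode [8+:19] = (word>>8) & 0x7ffff = 422774
chan [6+:2] = (word>>6) & 0x3 = 0
slot [1+:5] = (word>>1) & 0x1f = 26
seq [0+:1] = (word>>0) & 0x1 = 1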